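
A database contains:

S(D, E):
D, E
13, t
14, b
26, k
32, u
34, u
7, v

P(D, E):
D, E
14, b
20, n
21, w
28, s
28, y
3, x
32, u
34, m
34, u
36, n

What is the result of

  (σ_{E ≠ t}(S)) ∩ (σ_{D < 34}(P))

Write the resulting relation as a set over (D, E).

Filtering on E ≠ t leaves {(14, b), (26, k), (32, u), (34, u), (7, v)}.
Filtering on D < 34 leaves {(14, b), (20, n), (21, w), (28, s), (28, y), (3, x), (32, u)}.
Intersection: {(14, b), (26, k), (32, u), (34, u), (7, v)} with {(14, b), (20, n), (21, w), (28, s), (28, y), (3, x), (32, u)} → {(14, b), (32, u)}

{(14, b), (32, u)}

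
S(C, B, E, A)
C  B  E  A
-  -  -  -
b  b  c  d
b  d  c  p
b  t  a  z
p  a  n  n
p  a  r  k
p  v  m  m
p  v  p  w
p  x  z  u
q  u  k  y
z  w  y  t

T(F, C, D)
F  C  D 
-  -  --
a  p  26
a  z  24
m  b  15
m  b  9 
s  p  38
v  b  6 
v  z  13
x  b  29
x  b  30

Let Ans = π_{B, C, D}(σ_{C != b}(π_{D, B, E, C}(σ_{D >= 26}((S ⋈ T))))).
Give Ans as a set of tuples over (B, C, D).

Natural join on C: {(b, b, c, d, m, 15), (b, b, c, d, m, 9), (b, b, c, d, v, 6), (b, b, c, d, x, 29), (b, b, c, d, x, 30), (b, d, c, p, m, 15), (b, d, c, p, m, 9), (b, d, c, p, v, 6), (b, d, c, p, x, 29), (b, d, c, p, x, 30), (b, t, a, z, m, 15), (b, t, a, z, m, 9), (b, t, a, z, v, 6), (b, t, a, z, x, 29), (b, t, a, z, x, 30), (p, a, n, n, a, 26), (p, a, n, n, s, 38), (p, a, r, k, a, 26), (p, a, r, k, s, 38), (p, v, m, m, a, 26), (p, v, m, m, s, 38), (p, v, p, w, a, 26), (p, v, p, w, s, 38), (p, x, z, u, a, 26), (p, x, z, u, s, 38), (z, w, y, t, a, 24), (z, w, y, t, v, 13)}
Selection D >= 26: {(b, b, c, d, x, 29), (b, b, c, d, x, 30), (b, d, c, p, x, 29), (b, d, c, p, x, 30), (b, t, a, z, x, 29), (b, t, a, z, x, 30), (p, a, n, n, a, 26), (p, a, n, n, s, 38), (p, a, r, k, a, 26), (p, a, r, k, s, 38), (p, v, m, m, a, 26), (p, v, m, m, s, 38), (p, v, p, w, a, 26), (p, v, p, w, s, 38), (p, x, z, u, a, 26), (p, x, z, u, s, 38)}
Keep only column(s) D, B, E, C: {(26, a, n, p), (26, a, r, p), (26, v, m, p), (26, v, p, p), (26, x, z, p), (29, b, c, b), (29, d, c, b), (29, t, a, b), (30, b, c, b), (30, d, c, b), (30, t, a, b), (38, a, n, p), (38, a, r, p), (38, v, m, p), (38, v, p, p), (38, x, z, p)}
Selection C != b: {(26, a, n, p), (26, a, r, p), (26, v, m, p), (26, v, p, p), (26, x, z, p), (38, a, n, p), (38, a, r, p), (38, v, m, p), (38, v, p, p), (38, x, z, p)}
Keep only column(s) B, C, D (4 duplicate(s) eliminated): {(a, p, 26), (a, p, 38), (v, p, 26), (v, p, 38), (x, p, 26), (x, p, 38)}

{(a, p, 26), (a, p, 38), (v, p, 26), (v, p, 38), (x, p, 26), (x, p, 38)}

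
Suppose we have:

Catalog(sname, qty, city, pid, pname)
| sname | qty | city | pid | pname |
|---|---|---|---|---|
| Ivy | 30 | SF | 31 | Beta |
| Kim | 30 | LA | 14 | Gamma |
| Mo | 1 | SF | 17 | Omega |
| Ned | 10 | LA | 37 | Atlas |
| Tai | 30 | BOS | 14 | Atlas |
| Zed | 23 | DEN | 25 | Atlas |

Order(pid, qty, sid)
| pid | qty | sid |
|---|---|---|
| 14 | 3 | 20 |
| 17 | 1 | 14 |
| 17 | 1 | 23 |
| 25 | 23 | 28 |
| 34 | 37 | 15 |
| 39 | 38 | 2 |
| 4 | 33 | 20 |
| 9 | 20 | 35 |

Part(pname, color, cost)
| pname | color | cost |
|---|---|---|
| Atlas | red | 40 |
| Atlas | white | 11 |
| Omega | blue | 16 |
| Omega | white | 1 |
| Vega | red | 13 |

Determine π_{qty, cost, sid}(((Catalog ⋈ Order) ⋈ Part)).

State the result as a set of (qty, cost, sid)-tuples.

{(1, 1, 14), (1, 1, 23), (1, 16, 14), (1, 16, 23), (23, 11, 28), (23, 40, 28)}

Natural join on qty, pid: {(Mo, 1, SF, 17, Omega, 14), (Mo, 1, SF, 17, Omega, 23), (Zed, 23, DEN, 25, Atlas, 28)}
Natural join on pname: {(Mo, 1, SF, 17, Omega, 14, blue, 16), (Mo, 1, SF, 17, Omega, 14, white, 1), (Mo, 1, SF, 17, Omega, 23, blue, 16), (Mo, 1, SF, 17, Omega, 23, white, 1), (Zed, 23, DEN, 25, Atlas, 28, red, 40), (Zed, 23, DEN, 25, Atlas, 28, white, 11)}
π[qty, cost, sid]: project onto (qty, cost, sid) → {(1, 1, 14), (1, 1, 23), (1, 16, 14), (1, 16, 23), (23, 11, 28), (23, 40, 28)}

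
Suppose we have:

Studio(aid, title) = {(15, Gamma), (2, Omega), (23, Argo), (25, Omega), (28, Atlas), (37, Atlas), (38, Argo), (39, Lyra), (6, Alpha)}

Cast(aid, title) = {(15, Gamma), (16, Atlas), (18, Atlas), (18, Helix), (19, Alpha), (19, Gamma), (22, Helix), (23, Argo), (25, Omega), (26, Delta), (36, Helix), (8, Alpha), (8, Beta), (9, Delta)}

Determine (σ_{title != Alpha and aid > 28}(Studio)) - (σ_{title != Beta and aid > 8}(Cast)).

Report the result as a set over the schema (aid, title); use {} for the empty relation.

{(37, Atlas), (38, Argo), (39, Lyra)}

Filtering on title != Alpha and aid > 28 leaves {(37, Atlas), (38, Argo), (39, Lyra)}.
Filtering on title != Beta and aid > 8 leaves {(15, Gamma), (16, Atlas), (18, Atlas), (18, Helix), (19, Alpha), (19, Gamma), (22, Helix), (23, Argo), (25, Omega), (26, Delta), (36, Helix), (9, Delta)}.
Difference: {(37, Atlas), (38, Argo), (39, Lyra)} with {(15, Gamma), (16, Atlas), (18, Atlas), (18, Helix), (19, Alpha), (19, Gamma), (22, Helix), (23, Argo), (25, Omega), (26, Delta), (36, Helix), (9, Delta)} → {(37, Atlas), (38, Argo), (39, Lyra)}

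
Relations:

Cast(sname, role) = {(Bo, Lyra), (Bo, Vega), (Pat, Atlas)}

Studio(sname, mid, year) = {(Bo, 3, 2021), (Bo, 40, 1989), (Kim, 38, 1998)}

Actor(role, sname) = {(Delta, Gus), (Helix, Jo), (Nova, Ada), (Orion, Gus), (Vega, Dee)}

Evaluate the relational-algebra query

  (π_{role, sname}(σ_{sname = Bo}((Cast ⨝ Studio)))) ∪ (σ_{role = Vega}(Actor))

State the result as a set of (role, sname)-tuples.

Cast ⋈ Studio (natural join on sname): {(Bo, Lyra, 3, 2021), (Bo, Lyra, 40, 1989), (Bo, Vega, 3, 2021), (Bo, Vega, 40, 1989)}
Selection sname = Bo: {(Bo, Lyra, 3, 2021), (Bo, Lyra, 40, 1989), (Bo, Vega, 3, 2021), (Bo, Vega, 40, 1989)}
Projecting to role, sname (2 duplicate(s) eliminated): {(Lyra, Bo), (Vega, Bo)}
Selection role = Vega: {(Vega, Dee)}
Taking the union: {(Lyra, Bo), (Vega, Bo), (Vega, Dee)}

{(Lyra, Bo), (Vega, Bo), (Vega, Dee)}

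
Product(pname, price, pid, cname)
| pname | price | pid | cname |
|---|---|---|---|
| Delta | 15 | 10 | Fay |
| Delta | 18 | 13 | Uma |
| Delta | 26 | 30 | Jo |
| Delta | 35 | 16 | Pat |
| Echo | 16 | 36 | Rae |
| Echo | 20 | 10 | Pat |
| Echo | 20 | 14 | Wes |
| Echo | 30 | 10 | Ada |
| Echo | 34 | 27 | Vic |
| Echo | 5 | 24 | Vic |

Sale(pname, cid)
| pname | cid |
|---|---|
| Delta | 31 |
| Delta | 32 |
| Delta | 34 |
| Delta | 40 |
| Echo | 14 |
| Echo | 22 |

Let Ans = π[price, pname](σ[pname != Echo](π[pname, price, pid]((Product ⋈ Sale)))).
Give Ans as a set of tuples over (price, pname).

{(15, Delta), (18, Delta), (26, Delta), (35, Delta)}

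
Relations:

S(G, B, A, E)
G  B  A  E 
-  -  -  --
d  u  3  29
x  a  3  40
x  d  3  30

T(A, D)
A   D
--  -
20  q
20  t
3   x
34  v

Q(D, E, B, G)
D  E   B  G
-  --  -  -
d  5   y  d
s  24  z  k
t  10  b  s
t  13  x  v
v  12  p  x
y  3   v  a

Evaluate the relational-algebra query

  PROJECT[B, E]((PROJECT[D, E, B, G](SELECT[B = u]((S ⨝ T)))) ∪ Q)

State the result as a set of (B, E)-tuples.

{(b, 10), (p, 12), (u, 29), (v, 3), (x, 13), (y, 5), (z, 24)}

Natural join on A: {(d, u, 3, 29, x), (x, a, 3, 40, x), (x, d, 3, 30, x)}
Selection B = u: {(d, u, 3, 29, x)}
Projecting to D, E, B, G: {(x, 29, u, d)}
Set union of the two operands is {(d, 5, y, d), (s, 24, z, k), (t, 10, b, s), (t, 13, x, v), (v, 12, p, x), (x, 29, u, d), (y, 3, v, a)}.
Projecting to B, E: {(b, 10), (p, 12), (u, 29), (v, 3), (x, 13), (y, 5), (z, 24)}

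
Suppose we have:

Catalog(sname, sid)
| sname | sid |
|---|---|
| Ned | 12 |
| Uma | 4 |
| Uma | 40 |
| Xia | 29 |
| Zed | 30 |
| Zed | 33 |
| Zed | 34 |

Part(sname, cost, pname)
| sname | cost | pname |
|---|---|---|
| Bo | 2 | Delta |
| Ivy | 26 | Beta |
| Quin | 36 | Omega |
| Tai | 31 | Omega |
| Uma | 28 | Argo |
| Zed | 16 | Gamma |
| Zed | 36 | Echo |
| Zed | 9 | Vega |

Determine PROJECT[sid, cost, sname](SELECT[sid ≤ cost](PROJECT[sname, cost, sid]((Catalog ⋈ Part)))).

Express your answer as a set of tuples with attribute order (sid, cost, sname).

Catalog ⋈ Part (natural join on sname): {(Uma, 4, 28, Argo), (Uma, 40, 28, Argo), (Zed, 30, 16, Gamma), (Zed, 30, 36, Echo), (Zed, 30, 9, Vega), (Zed, 33, 16, Gamma), (Zed, 33, 36, Echo), (Zed, 33, 9, Vega), (Zed, 34, 16, Gamma), (Zed, 34, 36, Echo), (Zed, 34, 9, Vega)}
Projecting to sname, cost, sid: {(Uma, 28, 4), (Uma, 28, 40), (Zed, 16, 30), (Zed, 16, 33), (Zed, 16, 34), (Zed, 36, 30), (Zed, 36, 33), (Zed, 36, 34), (Zed, 9, 30), (Zed, 9, 33), (Zed, 9, 34)}
Apply σ_{sid ≤ cost}; surviving tuples: {(Uma, 28, 4), (Zed, 36, 30), (Zed, 36, 33), (Zed, 36, 34)}
Projecting to sid, cost, sname: {(30, 36, Zed), (33, 36, Zed), (34, 36, Zed), (4, 28, Uma)}

{(30, 36, Zed), (33, 36, Zed), (34, 36, Zed), (4, 28, Uma)}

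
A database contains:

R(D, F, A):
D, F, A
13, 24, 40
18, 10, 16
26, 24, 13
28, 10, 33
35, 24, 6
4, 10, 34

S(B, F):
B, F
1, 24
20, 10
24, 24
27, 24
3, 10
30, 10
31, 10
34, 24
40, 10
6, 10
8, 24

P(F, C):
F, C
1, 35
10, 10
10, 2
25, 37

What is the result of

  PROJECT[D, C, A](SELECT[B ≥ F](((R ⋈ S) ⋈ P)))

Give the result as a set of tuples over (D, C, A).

{(18, 10, 16), (18, 2, 16), (28, 10, 33), (28, 2, 33), (4, 10, 34), (4, 2, 34)}

Natural join on F: {(13, 24, 40, 1), (13, 24, 40, 24), (13, 24, 40, 27), (13, 24, 40, 34), (13, 24, 40, 8), (18, 10, 16, 20), (18, 10, 16, 3), (18, 10, 16, 30), (18, 10, 16, 31), (18, 10, 16, 40), (18, 10, 16, 6), (26, 24, 13, 1), (26, 24, 13, 24), (26, 24, 13, 27), (26, 24, 13, 34), (26, 24, 13, 8), (28, 10, 33, 20), (28, 10, 33, 3), (28, 10, 33, 30), (28, 10, 33, 31), (28, 10, 33, 40), (28, 10, 33, 6), (35, 24, 6, 1), (35, 24, 6, 24), (35, 24, 6, 27), (35, 24, 6, 34), (35, 24, 6, 8), (4, 10, 34, 20), (4, 10, 34, 3), (4, 10, 34, 30), (4, 10, 34, 31), (4, 10, 34, 40), (4, 10, 34, 6)}
Natural join on F: {(18, 10, 16, 20, 10), (18, 10, 16, 20, 2), (18, 10, 16, 3, 10), (18, 10, 16, 3, 2), (18, 10, 16, 30, 10), (18, 10, 16, 30, 2), (18, 10, 16, 31, 10), (18, 10, 16, 31, 2), (18, 10, 16, 40, 10), (18, 10, 16, 40, 2), (18, 10, 16, 6, 10), (18, 10, 16, 6, 2), (28, 10, 33, 20, 10), (28, 10, 33, 20, 2), (28, 10, 33, 3, 10), (28, 10, 33, 3, 2), (28, 10, 33, 30, 10), (28, 10, 33, 30, 2), (28, 10, 33, 31, 10), (28, 10, 33, 31, 2), (28, 10, 33, 40, 10), (28, 10, 33, 40, 2), (28, 10, 33, 6, 10), (28, 10, 33, 6, 2), (4, 10, 34, 20, 10), (4, 10, 34, 20, 2), (4, 10, 34, 3, 10), (4, 10, 34, 3, 2), (4, 10, 34, 30, 10), (4, 10, 34, 30, 2), (4, 10, 34, 31, 10), (4, 10, 34, 31, 2), (4, 10, 34, 40, 10), (4, 10, 34, 40, 2), (4, 10, 34, 6, 10), (4, 10, 34, 6, 2)}
Selection B ≥ F: {(18, 10, 16, 20, 10), (18, 10, 16, 20, 2), (18, 10, 16, 30, 10), (18, 10, 16, 30, 2), (18, 10, 16, 31, 10), (18, 10, 16, 31, 2), (18, 10, 16, 40, 10), (18, 10, 16, 40, 2), (28, 10, 33, 20, 10), (28, 10, 33, 20, 2), (28, 10, 33, 30, 10), (28, 10, 33, 30, 2), (28, 10, 33, 31, 10), (28, 10, 33, 31, 2), (28, 10, 33, 40, 10), (28, 10, 33, 40, 2), (4, 10, 34, 20, 10), (4, 10, 34, 20, 2), (4, 10, 34, 30, 10), (4, 10, 34, 30, 2), (4, 10, 34, 31, 10), (4, 10, 34, 31, 2), (4, 10, 34, 40, 10), (4, 10, 34, 40, 2)}
π_{D, C, A} gives {(18, 10, 16), (18, 2, 16), (28, 10, 33), (28, 2, 33), (4, 10, 34), (4, 2, 34)} (18 duplicate(s) eliminated).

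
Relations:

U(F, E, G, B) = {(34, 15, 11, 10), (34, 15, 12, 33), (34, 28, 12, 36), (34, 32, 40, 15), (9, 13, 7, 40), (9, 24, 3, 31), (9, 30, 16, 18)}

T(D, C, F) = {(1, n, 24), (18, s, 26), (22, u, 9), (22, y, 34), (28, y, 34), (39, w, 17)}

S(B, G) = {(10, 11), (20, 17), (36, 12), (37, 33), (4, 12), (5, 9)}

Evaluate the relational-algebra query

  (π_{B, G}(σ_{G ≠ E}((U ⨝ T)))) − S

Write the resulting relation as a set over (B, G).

Natural join on F: {(34, 15, 11, 10, 22, y), (34, 15, 11, 10, 28, y), (34, 15, 12, 33, 22, y), (34, 15, 12, 33, 28, y), (34, 28, 12, 36, 22, y), (34, 28, 12, 36, 28, y), (34, 32, 40, 15, 22, y), (34, 32, 40, 15, 28, y), (9, 13, 7, 40, 22, u), (9, 24, 3, 31, 22, u), (9, 30, 16, 18, 22, u)}
Filtering on G ≠ E leaves {(34, 15, 11, 10, 22, y), (34, 15, 11, 10, 28, y), (34, 15, 12, 33, 22, y), (34, 15, 12, 33, 28, y), (34, 28, 12, 36, 22, y), (34, 28, 12, 36, 28, y), (34, 32, 40, 15, 22, y), (34, 32, 40, 15, 28, y), (9, 13, 7, 40, 22, u), (9, 24, 3, 31, 22, u), (9, 30, 16, 18, 22, u)}.
Keep only column(s) B, G (4 duplicate(s) eliminated): {(10, 11), (15, 40), (18, 16), (31, 3), (33, 12), (36, 12), (40, 7)}
Difference: {(10, 11), (15, 40), (18, 16), (31, 3), (33, 12), (36, 12), (40, 7)} with {(10, 11), (20, 17), (36, 12), (37, 33), (4, 12), (5, 9)} → {(15, 40), (18, 16), (31, 3), (33, 12), (40, 7)}

{(15, 40), (18, 16), (31, 3), (33, 12), (40, 7)}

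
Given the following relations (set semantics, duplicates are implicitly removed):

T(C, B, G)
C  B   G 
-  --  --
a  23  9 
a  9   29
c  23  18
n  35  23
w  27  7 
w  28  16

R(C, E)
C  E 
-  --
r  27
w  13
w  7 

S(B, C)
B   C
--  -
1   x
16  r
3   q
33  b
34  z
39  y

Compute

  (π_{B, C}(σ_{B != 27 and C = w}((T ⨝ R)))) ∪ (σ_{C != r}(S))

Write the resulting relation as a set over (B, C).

{(1, x), (28, w), (3, q), (33, b), (34, z), (39, y)}

T ⋈ R (natural join on C): {(w, 27, 7, 13), (w, 27, 7, 7), (w, 28, 16, 13), (w, 28, 16, 7)}
Selection B != 27 and C = w: {(w, 28, 16, 13), (w, 28, 16, 7)}
π[B, C]: project onto (B, C) (1 duplicate(s) eliminated) → {(28, w)}
Selection C != r: {(1, x), (3, q), (33, b), (34, z), (39, y)}
Set union of the two operands is {(1, x), (28, w), (3, q), (33, b), (34, z), (39, y)}.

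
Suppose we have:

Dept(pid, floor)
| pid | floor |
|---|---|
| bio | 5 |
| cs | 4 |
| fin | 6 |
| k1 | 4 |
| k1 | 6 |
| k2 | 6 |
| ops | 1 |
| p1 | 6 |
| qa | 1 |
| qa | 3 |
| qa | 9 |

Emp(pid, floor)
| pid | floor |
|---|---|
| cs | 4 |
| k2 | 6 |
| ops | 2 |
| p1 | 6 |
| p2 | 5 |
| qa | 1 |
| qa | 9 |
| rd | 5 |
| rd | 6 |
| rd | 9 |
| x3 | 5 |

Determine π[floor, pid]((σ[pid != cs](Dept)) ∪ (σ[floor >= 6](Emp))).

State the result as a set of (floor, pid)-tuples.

σ[pid != cs]: keep tuples satisfying pid != cs → {(bio, 5), (fin, 6), (k1, 4), (k1, 6), (k2, 6), (ops, 1), (p1, 6), (qa, 1), (qa, 3), (qa, 9)}
σ[floor >= 6]: keep tuples satisfying floor >= 6 → {(k2, 6), (p1, 6), (qa, 9), (rd, 6), (rd, 9)}
Union: {(bio, 5), (fin, 6), (k1, 4), (k1, 6), (k2, 6), (ops, 1), (p1, 6), (qa, 1), (qa, 3), (qa, 9)} with {(k2, 6), (p1, 6), (qa, 9), (rd, 6), (rd, 9)} → {(bio, 5), (fin, 6), (k1, 4), (k1, 6), (k2, 6), (ops, 1), (p1, 6), (qa, 1), (qa, 3), (qa, 9), (rd, 6), (rd, 9)}
π_{floor, pid} gives {(1, ops), (1, qa), (3, qa), (4, k1), (5, bio), (6, fin), (6, k1), (6, k2), (6, p1), (6, rd), (9, qa), (9, rd)}.

{(1, ops), (1, qa), (3, qa), (4, k1), (5, bio), (6, fin), (6, k1), (6, k2), (6, p1), (6, rd), (9, qa), (9, rd)}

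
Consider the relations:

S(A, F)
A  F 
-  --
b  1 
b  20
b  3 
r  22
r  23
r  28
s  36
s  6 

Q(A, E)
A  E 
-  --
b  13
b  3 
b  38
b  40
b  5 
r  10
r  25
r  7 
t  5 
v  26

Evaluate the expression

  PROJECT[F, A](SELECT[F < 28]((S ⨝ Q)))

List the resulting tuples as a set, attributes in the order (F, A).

S ⋈ Q (natural join on A): {(b, 1, 13), (b, 1, 3), (b, 1, 38), (b, 1, 40), (b, 1, 5), (b, 20, 13), (b, 20, 3), (b, 20, 38), (b, 20, 40), (b, 20, 5), (b, 3, 13), (b, 3, 3), (b, 3, 38), (b, 3, 40), (b, 3, 5), (r, 22, 10), (r, 22, 25), (r, 22, 7), (r, 23, 10), (r, 23, 25), (r, 23, 7), (r, 28, 10), (r, 28, 25), (r, 28, 7)}
Filtering on F < 28 leaves {(b, 1, 13), (b, 1, 3), (b, 1, 38), (b, 1, 40), (b, 1, 5), (b, 20, 13), (b, 20, 3), (b, 20, 38), (b, 20, 40), (b, 20, 5), (b, 3, 13), (b, 3, 3), (b, 3, 38), (b, 3, 40), (b, 3, 5), (r, 22, 10), (r, 22, 25), (r, 22, 7), (r, 23, 10), (r, 23, 25), (r, 23, 7)}.
Keep only column(s) F, A (16 duplicate(s) eliminated): {(1, b), (20, b), (22, r), (23, r), (3, b)}

{(1, b), (20, b), (22, r), (23, r), (3, b)}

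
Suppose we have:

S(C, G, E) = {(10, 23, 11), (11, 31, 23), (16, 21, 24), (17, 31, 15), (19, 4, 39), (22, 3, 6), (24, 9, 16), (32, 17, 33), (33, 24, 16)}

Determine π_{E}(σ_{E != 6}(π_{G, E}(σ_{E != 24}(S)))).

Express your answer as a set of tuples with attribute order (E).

Apply σ_{E != 24}; surviving tuples: {(10, 23, 11), (11, 31, 23), (17, 31, 15), (19, 4, 39), (22, 3, 6), (24, 9, 16), (32, 17, 33), (33, 24, 16)}
π_{G, E} gives {(17, 33), (23, 11), (24, 16), (3, 6), (31, 15), (31, 23), (4, 39), (9, 16)}.
Apply σ_{E != 6}; surviving tuples: {(17, 33), (23, 11), (24, 16), (31, 15), (31, 23), (4, 39), (9, 16)}
π_{E} gives {11, 15, 16, 23, 33, 39} (1 duplicate(s) eliminated).

{11, 15, 16, 23, 33, 39}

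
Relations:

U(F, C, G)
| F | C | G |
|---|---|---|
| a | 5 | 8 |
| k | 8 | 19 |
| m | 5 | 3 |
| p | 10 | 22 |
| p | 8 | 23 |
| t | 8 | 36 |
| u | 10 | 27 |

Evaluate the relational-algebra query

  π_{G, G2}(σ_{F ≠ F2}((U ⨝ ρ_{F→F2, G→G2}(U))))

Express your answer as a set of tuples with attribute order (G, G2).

{(19, 23), (19, 36), (22, 27), (23, 19), (23, 36), (27, 22), (3, 8), (36, 19), (36, 23), (8, 3)}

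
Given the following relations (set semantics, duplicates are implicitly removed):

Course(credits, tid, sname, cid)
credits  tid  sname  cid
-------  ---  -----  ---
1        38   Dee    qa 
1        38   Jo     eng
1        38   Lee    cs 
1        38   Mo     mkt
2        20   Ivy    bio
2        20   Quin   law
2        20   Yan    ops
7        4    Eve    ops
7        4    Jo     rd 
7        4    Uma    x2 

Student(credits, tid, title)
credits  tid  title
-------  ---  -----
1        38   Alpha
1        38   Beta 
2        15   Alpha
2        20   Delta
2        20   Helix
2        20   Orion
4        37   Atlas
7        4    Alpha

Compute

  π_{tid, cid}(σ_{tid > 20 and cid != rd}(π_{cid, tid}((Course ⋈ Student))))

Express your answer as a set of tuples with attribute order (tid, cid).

Natural join on credits, tid: {(1, 38, Dee, qa, Alpha), (1, 38, Dee, qa, Beta), (1, 38, Jo, eng, Alpha), (1, 38, Jo, eng, Beta), (1, 38, Lee, cs, Alpha), (1, 38, Lee, cs, Beta), (1, 38, Mo, mkt, Alpha), (1, 38, Mo, mkt, Beta), (2, 20, Ivy, bio, Delta), (2, 20, Ivy, bio, Helix), (2, 20, Ivy, bio, Orion), (2, 20, Quin, law, Delta), (2, 20, Quin, law, Helix), (2, 20, Quin, law, Orion), (2, 20, Yan, ops, Delta), (2, 20, Yan, ops, Helix), (2, 20, Yan, ops, Orion), (7, 4, Eve, ops, Alpha), (7, 4, Jo, rd, Alpha), (7, 4, Uma, x2, Alpha)}
π_{cid, tid} gives {(bio, 20), (cs, 38), (eng, 38), (law, 20), (mkt, 38), (ops, 20), (ops, 4), (qa, 38), (rd, 4), (x2, 4)} (10 duplicate(s) eliminated).
σ[tid > 20 and cid != rd]: keep tuples satisfying tid > 20 and cid != rd → {(cs, 38), (eng, 38), (mkt, 38), (qa, 38)}
π_{tid, cid} gives {(38, cs), (38, eng), (38, mkt), (38, qa)}.

{(38, cs), (38, eng), (38, mkt), (38, qa)}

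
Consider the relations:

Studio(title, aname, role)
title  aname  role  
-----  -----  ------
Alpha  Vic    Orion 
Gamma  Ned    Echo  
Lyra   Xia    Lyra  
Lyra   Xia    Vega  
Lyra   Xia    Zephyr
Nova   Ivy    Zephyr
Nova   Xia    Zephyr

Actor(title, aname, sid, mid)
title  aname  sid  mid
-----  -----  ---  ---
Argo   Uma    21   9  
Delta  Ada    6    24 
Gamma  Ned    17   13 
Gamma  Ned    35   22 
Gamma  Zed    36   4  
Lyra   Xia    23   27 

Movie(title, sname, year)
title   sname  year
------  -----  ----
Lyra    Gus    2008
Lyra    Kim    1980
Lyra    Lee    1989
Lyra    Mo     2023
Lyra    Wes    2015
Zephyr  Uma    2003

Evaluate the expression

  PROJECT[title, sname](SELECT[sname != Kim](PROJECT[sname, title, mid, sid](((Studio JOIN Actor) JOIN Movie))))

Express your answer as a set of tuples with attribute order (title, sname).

Natural join on title, aname: {(Gamma, Ned, Echo, 17, 13), (Gamma, Ned, Echo, 35, 22), (Lyra, Xia, Lyra, 23, 27), (Lyra, Xia, Vega, 23, 27), (Lyra, Xia, Zephyr, 23, 27)}
Natural join on title: {(Lyra, Xia, Lyra, 23, 27, Gus, 2008), (Lyra, Xia, Lyra, 23, 27, Kim, 1980), (Lyra, Xia, Lyra, 23, 27, Lee, 1989), (Lyra, Xia, Lyra, 23, 27, Mo, 2023), (Lyra, Xia, Lyra, 23, 27, Wes, 2015), (Lyra, Xia, Vega, 23, 27, Gus, 2008), (Lyra, Xia, Vega, 23, 27, Kim, 1980), (Lyra, Xia, Vega, 23, 27, Lee, 1989), (Lyra, Xia, Vega, 23, 27, Mo, 2023), (Lyra, Xia, Vega, 23, 27, Wes, 2015), (Lyra, Xia, Zephyr, 23, 27, Gus, 2008), (Lyra, Xia, Zephyr, 23, 27, Kim, 1980), (Lyra, Xia, Zephyr, 23, 27, Lee, 1989), (Lyra, Xia, Zephyr, 23, 27, Mo, 2023), (Lyra, Xia, Zephyr, 23, 27, Wes, 2015)}
π[sname, title, mid, sid]: project onto (sname, title, mid, sid) (10 duplicate(s) eliminated) → {(Gus, Lyra, 27, 23), (Kim, Lyra, 27, 23), (Lee, Lyra, 27, 23), (Mo, Lyra, 27, 23), (Wes, Lyra, 27, 23)}
Apply σ_{sname != Kim}; surviving tuples: {(Gus, Lyra, 27, 23), (Lee, Lyra, 27, 23), (Mo, Lyra, 27, 23), (Wes, Lyra, 27, 23)}
π[title, sname]: project onto (title, sname) → {(Lyra, Gus), (Lyra, Lee), (Lyra, Mo), (Lyra, Wes)}

{(Lyra, Gus), (Lyra, Lee), (Lyra, Mo), (Lyra, Wes)}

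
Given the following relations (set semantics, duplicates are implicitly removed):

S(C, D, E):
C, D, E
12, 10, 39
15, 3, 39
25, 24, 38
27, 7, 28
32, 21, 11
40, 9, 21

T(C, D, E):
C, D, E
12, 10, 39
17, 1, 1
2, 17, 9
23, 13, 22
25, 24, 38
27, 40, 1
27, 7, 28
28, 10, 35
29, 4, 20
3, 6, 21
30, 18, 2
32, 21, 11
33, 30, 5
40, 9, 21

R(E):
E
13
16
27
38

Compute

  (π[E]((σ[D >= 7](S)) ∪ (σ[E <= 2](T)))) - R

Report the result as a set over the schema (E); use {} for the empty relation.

{1, 11, 2, 21, 28, 39}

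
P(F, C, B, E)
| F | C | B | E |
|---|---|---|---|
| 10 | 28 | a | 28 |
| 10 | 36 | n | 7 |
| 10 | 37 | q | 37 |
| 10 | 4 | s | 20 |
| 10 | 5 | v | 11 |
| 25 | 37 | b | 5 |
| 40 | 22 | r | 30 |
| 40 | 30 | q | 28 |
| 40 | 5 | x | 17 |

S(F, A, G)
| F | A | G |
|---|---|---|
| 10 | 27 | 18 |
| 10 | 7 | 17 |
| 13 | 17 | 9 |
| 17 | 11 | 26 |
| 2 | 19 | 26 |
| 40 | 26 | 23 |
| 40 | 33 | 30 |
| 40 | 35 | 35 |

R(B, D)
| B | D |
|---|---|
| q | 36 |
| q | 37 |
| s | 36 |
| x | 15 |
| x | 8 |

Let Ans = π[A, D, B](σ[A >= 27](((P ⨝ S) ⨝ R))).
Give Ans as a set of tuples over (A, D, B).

{(27, 36, q), (27, 36, s), (27, 37, q), (33, 15, x), (33, 36, q), (33, 37, q), (33, 8, x), (35, 15, x), (35, 36, q), (35, 37, q), (35, 8, x)}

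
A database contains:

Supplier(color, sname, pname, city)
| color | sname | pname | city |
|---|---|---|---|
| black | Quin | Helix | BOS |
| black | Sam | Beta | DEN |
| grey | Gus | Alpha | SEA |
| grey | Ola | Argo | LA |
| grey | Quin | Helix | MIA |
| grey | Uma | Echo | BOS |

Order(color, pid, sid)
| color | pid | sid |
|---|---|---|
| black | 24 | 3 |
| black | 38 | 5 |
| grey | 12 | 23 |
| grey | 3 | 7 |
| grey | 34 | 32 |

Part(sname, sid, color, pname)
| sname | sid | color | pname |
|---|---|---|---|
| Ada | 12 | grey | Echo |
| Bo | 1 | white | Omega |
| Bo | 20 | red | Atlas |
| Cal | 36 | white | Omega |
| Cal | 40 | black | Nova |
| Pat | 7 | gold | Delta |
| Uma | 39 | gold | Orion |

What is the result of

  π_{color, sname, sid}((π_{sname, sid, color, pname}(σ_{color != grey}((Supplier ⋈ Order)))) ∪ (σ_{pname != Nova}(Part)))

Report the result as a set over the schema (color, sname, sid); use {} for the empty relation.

Natural join on color: {(black, Quin, Helix, BOS, 24, 3), (black, Quin, Helix, BOS, 38, 5), (black, Sam, Beta, DEN, 24, 3), (black, Sam, Beta, DEN, 38, 5), (grey, Gus, Alpha, SEA, 12, 23), (grey, Gus, Alpha, SEA, 3, 7), (grey, Gus, Alpha, SEA, 34, 32), (grey, Ola, Argo, LA, 12, 23), (grey, Ola, Argo, LA, 3, 7), (grey, Ola, Argo, LA, 34, 32), (grey, Quin, Helix, MIA, 12, 23), (grey, Quin, Helix, MIA, 3, 7), (grey, Quin, Helix, MIA, 34, 32), (grey, Uma, Echo, BOS, 12, 23), (grey, Uma, Echo, BOS, 3, 7), (grey, Uma, Echo, BOS, 34, 32)}
Apply σ_{color != grey}; surviving tuples: {(black, Quin, Helix, BOS, 24, 3), (black, Quin, Helix, BOS, 38, 5), (black, Sam, Beta, DEN, 24, 3), (black, Sam, Beta, DEN, 38, 5)}
π[sname, sid, color, pname]: project onto (sname, sid, color, pname) → {(Quin, 3, black, Helix), (Quin, 5, black, Helix), (Sam, 3, black, Beta), (Sam, 5, black, Beta)}
Apply σ_{pname != Nova}; surviving tuples: {(Ada, 12, grey, Echo), (Bo, 1, white, Omega), (Bo, 20, red, Atlas), (Cal, 36, white, Omega), (Pat, 7, gold, Delta), (Uma, 39, gold, Orion)}
Union: {(Quin, 3, black, Helix), (Quin, 5, black, Helix), (Sam, 3, black, Beta), (Sam, 5, black, Beta)} with {(Ada, 12, grey, Echo), (Bo, 1, white, Omega), (Bo, 20, red, Atlas), (Cal, 36, white, Omega), (Pat, 7, gold, Delta), (Uma, 39, gold, Orion)} → {(Ada, 12, grey, Echo), (Bo, 1, white, Omega), (Bo, 20, red, Atlas), (Cal, 36, white, Omega), (Pat, 7, gold, Delta), (Quin, 3, black, Helix), (Quin, 5, black, Helix), (Sam, 3, black, Beta), (Sam, 5, black, Beta), (Uma, 39, gold, Orion)}
π[color, sname, sid]: project onto (color, sname, sid) → {(black, Quin, 3), (black, Quin, 5), (black, Sam, 3), (black, Sam, 5), (gold, Pat, 7), (gold, Uma, 39), (grey, Ada, 12), (red, Bo, 20), (white, Bo, 1), (white, Cal, 36)}

{(black, Quin, 3), (black, Quin, 5), (black, Sam, 3), (black, Sam, 5), (gold, Pat, 7), (gold, Uma, 39), (grey, Ada, 12), (red, Bo, 20), (white, Bo, 1), (white, Cal, 36)}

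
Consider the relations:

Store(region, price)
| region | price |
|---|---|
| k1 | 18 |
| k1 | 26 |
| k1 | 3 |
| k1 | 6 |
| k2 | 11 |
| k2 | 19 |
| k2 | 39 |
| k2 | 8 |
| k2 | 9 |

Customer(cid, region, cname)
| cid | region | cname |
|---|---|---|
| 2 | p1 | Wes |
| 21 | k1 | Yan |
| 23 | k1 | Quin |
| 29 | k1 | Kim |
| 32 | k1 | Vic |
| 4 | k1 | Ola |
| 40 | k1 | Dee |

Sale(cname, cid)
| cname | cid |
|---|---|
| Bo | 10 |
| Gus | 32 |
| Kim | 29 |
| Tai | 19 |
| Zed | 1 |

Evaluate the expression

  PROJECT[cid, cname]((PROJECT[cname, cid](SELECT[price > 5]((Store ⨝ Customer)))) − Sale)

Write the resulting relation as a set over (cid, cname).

{(21, Yan), (23, Quin), (32, Vic), (4, Ola), (40, Dee)}

Store ⋈ Customer (natural join on region): {(k1, 18, 21, Yan), (k1, 18, 23, Quin), (k1, 18, 29, Kim), (k1, 18, 32, Vic), (k1, 18, 4, Ola), (k1, 18, 40, Dee), (k1, 26, 21, Yan), (k1, 26, 23, Quin), (k1, 26, 29, Kim), (k1, 26, 32, Vic), (k1, 26, 4, Ola), (k1, 26, 40, Dee), (k1, 3, 21, Yan), (k1, 3, 23, Quin), (k1, 3, 29, Kim), (k1, 3, 32, Vic), (k1, 3, 4, Ola), (k1, 3, 40, Dee), (k1, 6, 21, Yan), (k1, 6, 23, Quin), (k1, 6, 29, Kim), (k1, 6, 32, Vic), (k1, 6, 4, Ola), (k1, 6, 40, Dee)}
σ[price > 5]: keep tuples satisfying price > 5 → {(k1, 18, 21, Yan), (k1, 18, 23, Quin), (k1, 18, 29, Kim), (k1, 18, 32, Vic), (k1, 18, 4, Ola), (k1, 18, 40, Dee), (k1, 26, 21, Yan), (k1, 26, 23, Quin), (k1, 26, 29, Kim), (k1, 26, 32, Vic), (k1, 26, 4, Ola), (k1, 26, 40, Dee), (k1, 6, 21, Yan), (k1, 6, 23, Quin), (k1, 6, 29, Kim), (k1, 6, 32, Vic), (k1, 6, 4, Ola), (k1, 6, 40, Dee)}
π[cname, cid]: project onto (cname, cid) (12 duplicate(s) eliminated) → {(Dee, 40), (Kim, 29), (Ola, 4), (Quin, 23), (Vic, 32), (Yan, 21)}
Taking the difference: {(Dee, 40), (Ola, 4), (Quin, 23), (Vic, 32), (Yan, 21)}
π[cid, cname]: project onto (cid, cname) → {(21, Yan), (23, Quin), (32, Vic), (4, Ola), (40, Dee)}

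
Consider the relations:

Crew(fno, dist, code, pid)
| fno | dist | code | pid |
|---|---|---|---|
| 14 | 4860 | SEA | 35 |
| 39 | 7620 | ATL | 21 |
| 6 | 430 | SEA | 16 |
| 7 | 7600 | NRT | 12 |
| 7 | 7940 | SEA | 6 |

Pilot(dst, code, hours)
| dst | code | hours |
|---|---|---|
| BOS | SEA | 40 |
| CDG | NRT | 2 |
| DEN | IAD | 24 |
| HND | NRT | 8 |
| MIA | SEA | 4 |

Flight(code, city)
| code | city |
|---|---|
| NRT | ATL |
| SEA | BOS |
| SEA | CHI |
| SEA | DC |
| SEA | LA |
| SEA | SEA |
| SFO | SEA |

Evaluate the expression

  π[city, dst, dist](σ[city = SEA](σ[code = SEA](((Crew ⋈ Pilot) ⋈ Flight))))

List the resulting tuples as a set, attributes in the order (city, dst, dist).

Crew ⋈ Pilot (natural join on code): {(14, 4860, SEA, 35, BOS, 40), (14, 4860, SEA, 35, MIA, 4), (6, 430, SEA, 16, BOS, 40), (6, 430, SEA, 16, MIA, 4), (7, 7600, NRT, 12, CDG, 2), (7, 7600, NRT, 12, HND, 8), (7, 7940, SEA, 6, BOS, 40), (7, 7940, SEA, 6, MIA, 4)}
(Crew ⋈ Pilot) ⋈ Flight (natural join on code): {(14, 4860, SEA, 35, BOS, 40, BOS), (14, 4860, SEA, 35, BOS, 40, CHI), (14, 4860, SEA, 35, BOS, 40, DC), (14, 4860, SEA, 35, BOS, 40, LA), (14, 4860, SEA, 35, BOS, 40, SEA), (14, 4860, SEA, 35, MIA, 4, BOS), (14, 4860, SEA, 35, MIA, 4, CHI), (14, 4860, SEA, 35, MIA, 4, DC), (14, 4860, SEA, 35, MIA, 4, LA), (14, 4860, SEA, 35, MIA, 4, SEA), (6, 430, SEA, 16, BOS, 40, BOS), (6, 430, SEA, 16, BOS, 40, CHI), (6, 430, SEA, 16, BOS, 40, DC), (6, 430, SEA, 16, BOS, 40, LA), (6, 430, SEA, 16, BOS, 40, SEA), (6, 430, SEA, 16, MIA, 4, BOS), (6, 430, SEA, 16, MIA, 4, CHI), (6, 430, SEA, 16, MIA, 4, DC), (6, 430, SEA, 16, MIA, 4, LA), (6, 430, SEA, 16, MIA, 4, SEA), (7, 7600, NRT, 12, CDG, 2, ATL), (7, 7600, NRT, 12, HND, 8, ATL), (7, 7940, SEA, 6, BOS, 40, BOS), (7, 7940, SEA, 6, BOS, 40, CHI), (7, 7940, SEA, 6, BOS, 40, DC), (7, 7940, SEA, 6, BOS, 40, LA), (7, 7940, SEA, 6, BOS, 40, SEA), (7, 7940, SEA, 6, MIA, 4, BOS), (7, 7940, SEA, 6, MIA, 4, CHI), (7, 7940, SEA, 6, MIA, 4, DC), (7, 7940, SEA, 6, MIA, 4, LA), (7, 7940, SEA, 6, MIA, 4, SEA)}
σ[code = SEA]: keep tuples satisfying code = SEA → {(14, 4860, SEA, 35, BOS, 40, BOS), (14, 4860, SEA, 35, BOS, 40, CHI), (14, 4860, SEA, 35, BOS, 40, DC), (14, 4860, SEA, 35, BOS, 40, LA), (14, 4860, SEA, 35, BOS, 40, SEA), (14, 4860, SEA, 35, MIA, 4, BOS), (14, 4860, SEA, 35, MIA, 4, CHI), (14, 4860, SEA, 35, MIA, 4, DC), (14, 4860, SEA, 35, MIA, 4, LA), (14, 4860, SEA, 35, MIA, 4, SEA), (6, 430, SEA, 16, BOS, 40, BOS), (6, 430, SEA, 16, BOS, 40, CHI), (6, 430, SEA, 16, BOS, 40, DC), (6, 430, SEA, 16, BOS, 40, LA), (6, 430, SEA, 16, BOS, 40, SEA), (6, 430, SEA, 16, MIA, 4, BOS), (6, 430, SEA, 16, MIA, 4, CHI), (6, 430, SEA, 16, MIA, 4, DC), (6, 430, SEA, 16, MIA, 4, LA), (6, 430, SEA, 16, MIA, 4, SEA), (7, 7940, SEA, 6, BOS, 40, BOS), (7, 7940, SEA, 6, BOS, 40, CHI), (7, 7940, SEA, 6, BOS, 40, DC), (7, 7940, SEA, 6, BOS, 40, LA), (7, 7940, SEA, 6, BOS, 40, SEA), (7, 7940, SEA, 6, MIA, 4, BOS), (7, 7940, SEA, 6, MIA, 4, CHI), (7, 7940, SEA, 6, MIA, 4, DC), (7, 7940, SEA, 6, MIA, 4, LA), (7, 7940, SEA, 6, MIA, 4, SEA)}
σ[city = SEA]: keep tuples satisfying city = SEA → {(14, 4860, SEA, 35, BOS, 40, SEA), (14, 4860, SEA, 35, MIA, 4, SEA), (6, 430, SEA, 16, BOS, 40, SEA), (6, 430, SEA, 16, MIA, 4, SEA), (7, 7940, SEA, 6, BOS, 40, SEA), (7, 7940, SEA, 6, MIA, 4, SEA)}
Keep only column(s) city, dst, dist: {(SEA, BOS, 430), (SEA, BOS, 4860), (SEA, BOS, 7940), (SEA, MIA, 430), (SEA, MIA, 4860), (SEA, MIA, 7940)}

{(SEA, BOS, 430), (SEA, BOS, 4860), (SEA, BOS, 7940), (SEA, MIA, 430), (SEA, MIA, 4860), (SEA, MIA, 7940)}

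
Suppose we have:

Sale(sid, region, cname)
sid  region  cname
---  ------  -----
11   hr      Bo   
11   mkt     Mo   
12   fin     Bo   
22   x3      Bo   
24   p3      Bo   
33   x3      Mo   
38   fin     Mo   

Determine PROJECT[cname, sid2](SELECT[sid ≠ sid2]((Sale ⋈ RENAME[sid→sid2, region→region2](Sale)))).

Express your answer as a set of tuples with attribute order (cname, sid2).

{(Bo, 11), (Bo, 12), (Bo, 22), (Bo, 24), (Mo, 11), (Mo, 33), (Mo, 38)}

ρ[sid→sid2, region→region2]: schema becomes (sid2, region2, cname); tuples unchanged.
Sale ⋈ RENAME[sid→sid2, region→region2](Sale) (natural join on cname): {(11, hr, Bo, 11, hr), (11, hr, Bo, 12, fin), (11, hr, Bo, 22, x3), (11, hr, Bo, 24, p3), (11, mkt, Mo, 11, mkt), (11, mkt, Mo, 33, x3), (11, mkt, Mo, 38, fin), (12, fin, Bo, 11, hr), (12, fin, Bo, 12, fin), (12, fin, Bo, 22, x3), (12, fin, Bo, 24, p3), (22, x3, Bo, 11, hr), (22, x3, Bo, 12, fin), (22, x3, Bo, 22, x3), (22, x3, Bo, 24, p3), (24, p3, Bo, 11, hr), (24, p3, Bo, 12, fin), (24, p3, Bo, 22, x3), (24, p3, Bo, 24, p3), (33, x3, Mo, 11, mkt), (33, x3, Mo, 33, x3), (33, x3, Mo, 38, fin), (38, fin, Mo, 11, mkt), (38, fin, Mo, 33, x3), (38, fin, Mo, 38, fin)}
Apply σ_{sid ≠ sid2}; surviving tuples: {(11, hr, Bo, 12, fin), (11, hr, Bo, 22, x3), (11, hr, Bo, 24, p3), (11, mkt, Mo, 33, x3), (11, mkt, Mo, 38, fin), (12, fin, Bo, 11, hr), (12, fin, Bo, 22, x3), (12, fin, Bo, 24, p3), (22, x3, Bo, 11, hr), (22, x3, Bo, 12, fin), (22, x3, Bo, 24, p3), (24, p3, Bo, 11, hr), (24, p3, Bo, 12, fin), (24, p3, Bo, 22, x3), (33, x3, Mo, 11, mkt), (33, x3, Mo, 38, fin), (38, fin, Mo, 11, mkt), (38, fin, Mo, 33, x3)}
Keep only column(s) cname, sid2 (11 duplicate(s) eliminated): {(Bo, 11), (Bo, 12), (Bo, 22), (Bo, 24), (Mo, 11), (Mo, 33), (Mo, 38)}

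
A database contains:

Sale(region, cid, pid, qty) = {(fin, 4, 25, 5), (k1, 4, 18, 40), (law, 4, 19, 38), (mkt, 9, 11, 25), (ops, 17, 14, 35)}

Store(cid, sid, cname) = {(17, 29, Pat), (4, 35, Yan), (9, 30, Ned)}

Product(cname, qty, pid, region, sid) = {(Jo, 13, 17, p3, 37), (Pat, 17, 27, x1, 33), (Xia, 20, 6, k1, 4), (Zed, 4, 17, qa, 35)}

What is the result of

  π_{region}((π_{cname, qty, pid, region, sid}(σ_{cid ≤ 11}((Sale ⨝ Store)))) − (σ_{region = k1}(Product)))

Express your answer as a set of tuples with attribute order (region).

{fin, k1, law, mkt}

Sale ⋈ Store (natural join on cid): {(fin, 4, 25, 5, 35, Yan), (k1, 4, 18, 40, 35, Yan), (law, 4, 19, 38, 35, Yan), (mkt, 9, 11, 25, 30, Ned), (ops, 17, 14, 35, 29, Pat)}
σ[cid ≤ 11]: keep tuples satisfying cid ≤ 11 → {(fin, 4, 25, 5, 35, Yan), (k1, 4, 18, 40, 35, Yan), (law, 4, 19, 38, 35, Yan), (mkt, 9, 11, 25, 30, Ned)}
π_{cname, qty, pid, region, sid} gives {(Ned, 25, 11, mkt, 30), (Yan, 38, 19, law, 35), (Yan, 40, 18, k1, 35), (Yan, 5, 25, fin, 35)}.
σ[region = k1]: keep tuples satisfying region = k1 → {(Xia, 20, 6, k1, 4)}
Set difference of the two operands is {(Ned, 25, 11, mkt, 30), (Yan, 38, 19, law, 35), (Yan, 40, 18, k1, 35), (Yan, 5, 25, fin, 35)}.
π_{region} gives {fin, k1, law, mkt}.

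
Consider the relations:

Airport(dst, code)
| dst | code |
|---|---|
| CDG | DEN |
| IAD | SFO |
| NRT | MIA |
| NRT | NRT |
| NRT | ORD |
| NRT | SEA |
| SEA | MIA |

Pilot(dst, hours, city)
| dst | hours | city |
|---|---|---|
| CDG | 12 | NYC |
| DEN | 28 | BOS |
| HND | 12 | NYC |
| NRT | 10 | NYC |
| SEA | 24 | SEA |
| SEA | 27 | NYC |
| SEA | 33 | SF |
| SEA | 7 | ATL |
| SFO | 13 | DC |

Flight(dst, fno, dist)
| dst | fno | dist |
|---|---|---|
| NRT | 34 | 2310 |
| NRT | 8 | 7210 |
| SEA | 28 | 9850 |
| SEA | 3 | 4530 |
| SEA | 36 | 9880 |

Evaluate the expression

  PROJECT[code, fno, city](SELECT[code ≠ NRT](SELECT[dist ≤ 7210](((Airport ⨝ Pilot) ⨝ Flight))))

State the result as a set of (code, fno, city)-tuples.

{(MIA, 3, ATL), (MIA, 3, NYC), (MIA, 3, SEA), (MIA, 3, SF), (MIA, 34, NYC), (MIA, 8, NYC), (ORD, 34, NYC), (ORD, 8, NYC), (SEA, 34, NYC), (SEA, 8, NYC)}

Natural join on dst: {(CDG, DEN, 12, NYC), (NRT, MIA, 10, NYC), (NRT, NRT, 10, NYC), (NRT, ORD, 10, NYC), (NRT, SEA, 10, NYC), (SEA, MIA, 24, SEA), (SEA, MIA, 27, NYC), (SEA, MIA, 33, SF), (SEA, MIA, 7, ATL)}
Natural join on dst: {(NRT, MIA, 10, NYC, 34, 2310), (NRT, MIA, 10, NYC, 8, 7210), (NRT, NRT, 10, NYC, 34, 2310), (NRT, NRT, 10, NYC, 8, 7210), (NRT, ORD, 10, NYC, 34, 2310), (NRT, ORD, 10, NYC, 8, 7210), (NRT, SEA, 10, NYC, 34, 2310), (NRT, SEA, 10, NYC, 8, 7210), (SEA, MIA, 24, SEA, 28, 9850), (SEA, MIA, 24, SEA, 3, 4530), (SEA, MIA, 24, SEA, 36, 9880), (SEA, MIA, 27, NYC, 28, 9850), (SEA, MIA, 27, NYC, 3, 4530), (SEA, MIA, 27, NYC, 36, 9880), (SEA, MIA, 33, SF, 28, 9850), (SEA, MIA, 33, SF, 3, 4530), (SEA, MIA, 33, SF, 36, 9880), (SEA, MIA, 7, ATL, 28, 9850), (SEA, MIA, 7, ATL, 3, 4530), (SEA, MIA, 7, ATL, 36, 9880)}
σ[dist ≤ 7210]: keep tuples satisfying dist ≤ 7210 → {(NRT, MIA, 10, NYC, 34, 2310), (NRT, MIA, 10, NYC, 8, 7210), (NRT, NRT, 10, NYC, 34, 2310), (NRT, NRT, 10, NYC, 8, 7210), (NRT, ORD, 10, NYC, 34, 2310), (NRT, ORD, 10, NYC, 8, 7210), (NRT, SEA, 10, NYC, 34, 2310), (NRT, SEA, 10, NYC, 8, 7210), (SEA, MIA, 24, SEA, 3, 4530), (SEA, MIA, 27, NYC, 3, 4530), (SEA, MIA, 33, SF, 3, 4530), (SEA, MIA, 7, ATL, 3, 4530)}
σ[code ≠ NRT]: keep tuples satisfying code ≠ NRT → {(NRT, MIA, 10, NYC, 34, 2310), (NRT, MIA, 10, NYC, 8, 7210), (NRT, ORD, 10, NYC, 34, 2310), (NRT, ORD, 10, NYC, 8, 7210), (NRT, SEA, 10, NYC, 34, 2310), (NRT, SEA, 10, NYC, 8, 7210), (SEA, MIA, 24, SEA, 3, 4530), (SEA, MIA, 27, NYC, 3, 4530), (SEA, MIA, 33, SF, 3, 4530), (SEA, MIA, 7, ATL, 3, 4530)}
π[code, fno, city]: project onto (code, fno, city) → {(MIA, 3, ATL), (MIA, 3, NYC), (MIA, 3, SEA), (MIA, 3, SF), (MIA, 34, NYC), (MIA, 8, NYC), (ORD, 34, NYC), (ORD, 8, NYC), (SEA, 34, NYC), (SEA, 8, NYC)}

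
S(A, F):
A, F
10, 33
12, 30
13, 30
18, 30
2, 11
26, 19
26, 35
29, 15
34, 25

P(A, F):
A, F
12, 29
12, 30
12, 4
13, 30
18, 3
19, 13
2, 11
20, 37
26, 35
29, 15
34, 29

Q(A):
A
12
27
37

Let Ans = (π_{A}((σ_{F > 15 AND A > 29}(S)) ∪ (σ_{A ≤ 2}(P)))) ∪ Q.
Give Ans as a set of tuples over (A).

{12, 2, 27, 34, 37}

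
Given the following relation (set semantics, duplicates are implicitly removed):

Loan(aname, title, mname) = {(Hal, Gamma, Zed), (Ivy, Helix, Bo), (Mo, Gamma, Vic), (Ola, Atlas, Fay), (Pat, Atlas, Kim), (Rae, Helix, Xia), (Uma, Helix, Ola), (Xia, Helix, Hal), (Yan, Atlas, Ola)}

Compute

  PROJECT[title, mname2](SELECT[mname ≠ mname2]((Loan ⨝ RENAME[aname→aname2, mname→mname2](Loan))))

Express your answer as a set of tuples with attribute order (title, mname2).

ρ[aname→aname2, mname→mname2]: schema becomes (aname2, title, mname2); tuples unchanged.
Joining Loan and RENAME[aname→aname2, mname→mname2](Loan) on title yields {(Hal, Gamma, Zed, Hal, Zed), (Hal, Gamma, Zed, Mo, Vic), (Ivy, Helix, Bo, Ivy, Bo), (Ivy, Helix, Bo, Rae, Xia), (Ivy, Helix, Bo, Uma, Ola), (Ivy, Helix, Bo, Xia, Hal), (Mo, Gamma, Vic, Hal, Zed), (Mo, Gamma, Vic, Mo, Vic), (Ola, Atlas, Fay, Ola, Fay), (Ola, Atlas, Fay, Pat, Kim), (Ola, Atlas, Fay, Yan, Ola), (Pat, Atlas, Kim, Ola, Fay), (Pat, Atlas, Kim, Pat, Kim), (Pat, Atlas, Kim, Yan, Ola), (Rae, Helix, Xia, Ivy, Bo), (Rae, Helix, Xia, Rae, Xia), (Rae, Helix, Xia, Uma, Ola), (Rae, Helix, Xia, Xia, Hal), (Uma, Helix, Ola, Ivy, Bo), (Uma, Helix, Ola, Rae, Xia), (Uma, Helix, Ola, Uma, Ola), (Uma, Helix, Ola, Xia, Hal), (Xia, Helix, Hal, Ivy, Bo), (Xia, Helix, Hal, Rae, Xia), (Xia, Helix, Hal, Uma, Ola), (Xia, Helix, Hal, Xia, Hal), (Yan, Atlas, Ola, Ola, Fay), (Yan, Atlas, Ola, Pat, Kim), (Yan, Atlas, Ola, Yan, Ola)}.
Apply σ_{mname ≠ mname2}; surviving tuples: {(Hal, Gamma, Zed, Mo, Vic), (Ivy, Helix, Bo, Rae, Xia), (Ivy, Helix, Bo, Uma, Ola), (Ivy, Helix, Bo, Xia, Hal), (Mo, Gamma, Vic, Hal, Zed), (Ola, Atlas, Fay, Pat, Kim), (Ola, Atlas, Fay, Yan, Ola), (Pat, Atlas, Kim, Ola, Fay), (Pat, Atlas, Kim, Yan, Ola), (Rae, Helix, Xia, Ivy, Bo), (Rae, Helix, Xia, Uma, Ola), (Rae, Helix, Xia, Xia, Hal), (Uma, Helix, Ola, Ivy, Bo), (Uma, Helix, Ola, Rae, Xia), (Uma, Helix, Ola, Xia, Hal), (Xia, Helix, Hal, Ivy, Bo), (Xia, Helix, Hal, Rae, Xia), (Xia, Helix, Hal, Uma, Ola), (Yan, Atlas, Ola, Ola, Fay), (Yan, Atlas, Ola, Pat, Kim)}
Keep only column(s) title, mname2 (11 duplicate(s) eliminated): {(Atlas, Fay), (Atlas, Kim), (Atlas, Ola), (Gamma, Vic), (Gamma, Zed), (Helix, Bo), (Helix, Hal), (Helix, Ola), (Helix, Xia)}

{(Atlas, Fay), (Atlas, Kim), (Atlas, Ola), (Gamma, Vic), (Gamma, Zed), (Helix, Bo), (Helix, Hal), (Helix, Ola), (Helix, Xia)}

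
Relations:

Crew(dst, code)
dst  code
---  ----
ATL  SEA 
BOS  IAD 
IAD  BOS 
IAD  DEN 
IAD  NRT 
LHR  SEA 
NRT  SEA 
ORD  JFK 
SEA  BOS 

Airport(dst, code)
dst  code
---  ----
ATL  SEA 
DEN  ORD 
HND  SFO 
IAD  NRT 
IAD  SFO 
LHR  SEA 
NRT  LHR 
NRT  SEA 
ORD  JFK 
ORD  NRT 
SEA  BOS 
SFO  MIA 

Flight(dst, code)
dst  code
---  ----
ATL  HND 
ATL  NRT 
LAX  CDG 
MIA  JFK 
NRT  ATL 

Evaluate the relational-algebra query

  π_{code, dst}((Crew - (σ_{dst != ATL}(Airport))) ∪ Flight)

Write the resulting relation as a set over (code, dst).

{(ATL, NRT), (BOS, IAD), (CDG, LAX), (DEN, IAD), (HND, ATL), (IAD, BOS), (JFK, MIA), (NRT, ATL), (SEA, ATL)}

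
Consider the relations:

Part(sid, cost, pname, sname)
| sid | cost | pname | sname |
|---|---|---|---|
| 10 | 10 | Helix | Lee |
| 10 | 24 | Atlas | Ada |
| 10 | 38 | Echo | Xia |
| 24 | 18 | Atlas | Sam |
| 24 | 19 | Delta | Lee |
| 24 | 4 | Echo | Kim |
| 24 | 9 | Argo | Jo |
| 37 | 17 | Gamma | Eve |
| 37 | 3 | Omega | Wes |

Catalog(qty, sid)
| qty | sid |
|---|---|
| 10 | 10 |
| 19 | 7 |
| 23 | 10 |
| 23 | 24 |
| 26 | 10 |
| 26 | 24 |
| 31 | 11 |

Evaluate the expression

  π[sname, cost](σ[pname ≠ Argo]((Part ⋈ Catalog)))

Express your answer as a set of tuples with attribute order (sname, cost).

{(Ada, 24), (Kim, 4), (Lee, 10), (Lee, 19), (Sam, 18), (Xia, 38)}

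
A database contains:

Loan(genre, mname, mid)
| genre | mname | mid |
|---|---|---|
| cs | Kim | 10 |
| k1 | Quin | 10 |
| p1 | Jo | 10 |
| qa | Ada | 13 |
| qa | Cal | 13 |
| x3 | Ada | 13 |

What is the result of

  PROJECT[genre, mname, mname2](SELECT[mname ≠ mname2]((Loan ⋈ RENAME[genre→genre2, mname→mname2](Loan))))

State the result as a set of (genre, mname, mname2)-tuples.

ρ[genre→genre2, mname→mname2]: schema becomes (genre2, mname2, mid); tuples unchanged.
Joining Loan and RENAME[genre→genre2, mname→mname2](Loan) on mid yields {(cs, Kim, 10, cs, Kim), (cs, Kim, 10, k1, Quin), (cs, Kim, 10, p1, Jo), (k1, Quin, 10, cs, Kim), (k1, Quin, 10, k1, Quin), (k1, Quin, 10, p1, Jo), (p1, Jo, 10, cs, Kim), (p1, Jo, 10, k1, Quin), (p1, Jo, 10, p1, Jo), (qa, Ada, 13, qa, Ada), (qa, Ada, 13, qa, Cal), (qa, Ada, 13, x3, Ada), (qa, Cal, 13, qa, Ada), (qa, Cal, 13, qa, Cal), (qa, Cal, 13, x3, Ada), (x3, Ada, 13, qa, Ada), (x3, Ada, 13, qa, Cal), (x3, Ada, 13, x3, Ada)}.
Selection mname ≠ mname2: {(cs, Kim, 10, k1, Quin), (cs, Kim, 10, p1, Jo), (k1, Quin, 10, cs, Kim), (k1, Quin, 10, p1, Jo), (p1, Jo, 10, cs, Kim), (p1, Jo, 10, k1, Quin), (qa, Ada, 13, qa, Cal), (qa, Cal, 13, qa, Ada), (qa, Cal, 13, x3, Ada), (x3, Ada, 13, qa, Cal)}
π_{genre, mname, mname2} gives {(cs, Kim, Jo), (cs, Kim, Quin), (k1, Quin, Jo), (k1, Quin, Kim), (p1, Jo, Kim), (p1, Jo, Quin), (qa, Ada, Cal), (qa, Cal, Ada), (x3, Ada, Cal)} (1 duplicate(s) eliminated).

{(cs, Kim, Jo), (cs, Kim, Quin), (k1, Quin, Jo), (k1, Quin, Kim), (p1, Jo, Kim), (p1, Jo, Quin), (qa, Ada, Cal), (qa, Cal, Ada), (x3, Ada, Cal)}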